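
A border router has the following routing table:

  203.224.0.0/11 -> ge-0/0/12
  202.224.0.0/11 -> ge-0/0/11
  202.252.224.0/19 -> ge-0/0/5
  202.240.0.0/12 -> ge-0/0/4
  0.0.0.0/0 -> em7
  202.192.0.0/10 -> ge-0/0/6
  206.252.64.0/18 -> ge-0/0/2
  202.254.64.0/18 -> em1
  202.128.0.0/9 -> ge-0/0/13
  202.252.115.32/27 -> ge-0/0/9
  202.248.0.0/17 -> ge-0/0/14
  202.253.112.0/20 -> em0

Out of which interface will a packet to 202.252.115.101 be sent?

ge-0/0/4

Routes whose prefix contains 202.252.115.101:
  0.0.0.0/0 (default, matches everything) -> em7
  202.128.0.0/9 (202.128.0.0 - 202.255.255.255) -> ge-0/0/13
  202.192.0.0/10 (202.192.0.0 - 202.255.255.255) -> ge-0/0/6
  202.224.0.0/11 (202.224.0.0 - 202.255.255.255) -> ge-0/0/11
  202.240.0.0/12 (202.240.0.0 - 202.255.255.255) -> ge-0/0/4
More-specific entries that do NOT match:
  202.252.115.32/27 (202.252.115.32 - 202.252.115.63) does not contain 202.252.115.101
  202.253.112.0/20 (202.253.112.0 - 202.253.127.255) does not contain 202.252.115.101
  202.252.224.0/19 (202.252.224.0 - 202.252.255.255) does not contain 202.252.115.101
  206.252.64.0/18 (206.252.64.0 - 206.252.127.255) does not contain 202.252.115.101
  202.254.64.0/18 (202.254.64.0 - 202.254.127.255) does not contain 202.252.115.101
  202.248.0.0/17 (202.248.0.0 - 202.248.127.255) does not contain 202.252.115.101
Longest matching prefix is /12 -> interface ge-0/0/4.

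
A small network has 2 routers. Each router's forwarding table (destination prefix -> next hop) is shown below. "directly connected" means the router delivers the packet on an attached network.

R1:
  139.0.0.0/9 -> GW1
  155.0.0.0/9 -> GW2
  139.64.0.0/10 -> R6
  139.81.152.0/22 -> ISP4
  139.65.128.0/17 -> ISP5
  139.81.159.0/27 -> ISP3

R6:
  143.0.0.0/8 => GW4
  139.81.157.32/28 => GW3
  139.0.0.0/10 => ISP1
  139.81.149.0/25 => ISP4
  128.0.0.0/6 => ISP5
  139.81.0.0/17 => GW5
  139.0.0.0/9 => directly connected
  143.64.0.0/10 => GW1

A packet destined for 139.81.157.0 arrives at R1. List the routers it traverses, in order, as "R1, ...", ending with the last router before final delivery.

R1, R6

At R1: longest match for 139.81.157.0 is 139.64.0.0/10 -> R6
At R6: longest match for 139.81.157.0 is 139.0.0.0/9 -> directly connected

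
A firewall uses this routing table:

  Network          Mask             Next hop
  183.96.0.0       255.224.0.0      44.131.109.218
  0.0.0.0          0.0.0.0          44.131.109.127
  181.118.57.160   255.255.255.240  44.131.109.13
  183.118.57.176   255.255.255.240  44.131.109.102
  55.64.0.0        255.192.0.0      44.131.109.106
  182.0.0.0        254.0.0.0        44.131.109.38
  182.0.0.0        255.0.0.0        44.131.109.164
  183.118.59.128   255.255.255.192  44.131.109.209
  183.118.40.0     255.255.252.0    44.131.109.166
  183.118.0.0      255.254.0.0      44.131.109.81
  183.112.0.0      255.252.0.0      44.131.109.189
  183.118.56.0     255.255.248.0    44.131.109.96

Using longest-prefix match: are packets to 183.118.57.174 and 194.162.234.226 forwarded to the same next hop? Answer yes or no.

183.118.57.174: longest match 183.118.56.0/21 -> 44.131.109.96
194.162.234.226: longest match 0.0.0.0/0 -> 44.131.109.127

no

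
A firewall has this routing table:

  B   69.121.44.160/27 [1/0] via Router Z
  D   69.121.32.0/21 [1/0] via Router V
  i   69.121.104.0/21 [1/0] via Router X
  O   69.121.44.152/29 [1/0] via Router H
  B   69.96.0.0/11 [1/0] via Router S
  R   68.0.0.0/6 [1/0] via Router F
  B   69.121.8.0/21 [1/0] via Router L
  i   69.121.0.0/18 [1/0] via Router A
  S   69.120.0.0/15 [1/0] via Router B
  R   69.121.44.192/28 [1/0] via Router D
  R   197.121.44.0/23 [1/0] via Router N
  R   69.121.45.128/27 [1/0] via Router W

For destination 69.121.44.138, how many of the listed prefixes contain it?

Prefixes containing 69.121.44.138:
  68.0.0.0/6 (68.0.0.0 - 71.255.255.255)
  69.96.0.0/11 (69.96.0.0 - 69.127.255.255)
  69.120.0.0/15 (69.120.0.0 - 69.121.255.255)
  69.121.0.0/18 (69.121.0.0 - 69.121.63.255)
Total matching entries: 4.

4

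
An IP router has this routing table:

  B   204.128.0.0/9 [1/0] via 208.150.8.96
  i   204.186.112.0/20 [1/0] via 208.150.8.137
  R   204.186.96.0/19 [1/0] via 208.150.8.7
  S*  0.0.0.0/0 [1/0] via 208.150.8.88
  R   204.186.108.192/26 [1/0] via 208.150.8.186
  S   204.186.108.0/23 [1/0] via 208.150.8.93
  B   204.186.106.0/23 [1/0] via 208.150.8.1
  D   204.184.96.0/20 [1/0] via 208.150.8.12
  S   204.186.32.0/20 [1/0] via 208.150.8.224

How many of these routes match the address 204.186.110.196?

Prefixes containing 204.186.110.196:
  0.0.0.0/0 (default, matches everything)
  204.128.0.0/9 (204.128.0.0 - 204.255.255.255)
  204.186.96.0/19 (204.186.96.0 - 204.186.127.255)
Total matching entries: 3.

3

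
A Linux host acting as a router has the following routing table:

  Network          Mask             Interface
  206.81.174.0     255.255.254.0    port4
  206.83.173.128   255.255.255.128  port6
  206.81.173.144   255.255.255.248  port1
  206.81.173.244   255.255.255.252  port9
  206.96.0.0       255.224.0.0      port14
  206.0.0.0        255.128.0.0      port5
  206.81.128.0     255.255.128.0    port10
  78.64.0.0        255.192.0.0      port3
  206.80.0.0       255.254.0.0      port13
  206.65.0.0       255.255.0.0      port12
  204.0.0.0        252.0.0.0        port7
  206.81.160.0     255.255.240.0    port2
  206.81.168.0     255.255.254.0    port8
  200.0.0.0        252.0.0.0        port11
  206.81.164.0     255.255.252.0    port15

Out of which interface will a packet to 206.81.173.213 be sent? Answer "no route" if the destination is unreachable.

port2

Routes whose prefix contains 206.81.173.213:
  204.0.0.0/6 (204.0.0.0 - 207.255.255.255) -> port7
  206.0.0.0/9 (206.0.0.0 - 206.127.255.255) -> port5
  206.80.0.0/15 (206.80.0.0 - 206.81.255.255) -> port13
  206.81.128.0/17 (206.81.128.0 - 206.81.255.255) -> port10
  206.81.160.0/20 (206.81.160.0 - 206.81.175.255) -> port2
More-specific entries that do NOT match:
  206.81.173.244/30 (206.81.173.244 - 206.81.173.247) does not contain 206.81.173.213
  206.81.173.144/29 (206.81.173.144 - 206.81.173.151) does not contain 206.81.173.213
  206.83.173.128/25 (206.83.173.128 - 206.83.173.255) does not contain 206.81.173.213
  206.81.174.0/23 (206.81.174.0 - 206.81.175.255) does not contain 206.81.173.213
  206.81.168.0/23 (206.81.168.0 - 206.81.169.255) does not contain 206.81.173.213
  206.81.164.0/22 (206.81.164.0 - 206.81.167.255) does not contain 206.81.173.213
Longest matching prefix is /20 -> interface port2.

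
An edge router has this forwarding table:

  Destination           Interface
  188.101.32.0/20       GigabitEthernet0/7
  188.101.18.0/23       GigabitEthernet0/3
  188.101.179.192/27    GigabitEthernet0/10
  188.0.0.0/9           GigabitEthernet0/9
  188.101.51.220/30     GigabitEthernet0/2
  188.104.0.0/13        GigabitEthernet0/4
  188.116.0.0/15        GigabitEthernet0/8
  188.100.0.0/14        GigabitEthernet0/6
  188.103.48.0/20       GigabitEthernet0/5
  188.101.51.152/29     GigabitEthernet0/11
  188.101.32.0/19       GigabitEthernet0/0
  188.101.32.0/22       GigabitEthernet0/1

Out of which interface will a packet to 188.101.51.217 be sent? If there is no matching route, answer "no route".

Routes whose prefix contains 188.101.51.217:
  188.0.0.0/9 (188.0.0.0 - 188.127.255.255) -> GigabitEthernet0/9
  188.100.0.0/14 (188.100.0.0 - 188.103.255.255) -> GigabitEthernet0/6
  188.101.32.0/19 (188.101.32.0 - 188.101.63.255) -> GigabitEthernet0/0
More-specific entries that do NOT match:
  188.101.51.220/30 (188.101.51.220 - 188.101.51.223) does not contain 188.101.51.217
  188.101.51.152/29 (188.101.51.152 - 188.101.51.159) does not contain 188.101.51.217
  188.101.179.192/27 (188.101.179.192 - 188.101.179.223) does not contain 188.101.51.217
  188.101.18.0/23 (188.101.18.0 - 188.101.19.255) does not contain 188.101.51.217
  188.101.32.0/22 (188.101.32.0 - 188.101.35.255) does not contain 188.101.51.217
  188.101.32.0/20 (188.101.32.0 - 188.101.47.255) does not contain 188.101.51.217
  188.103.48.0/20 (188.103.48.0 - 188.103.63.255) does not contain 188.101.51.217
Longest matching prefix is /19 -> interface GigabitEthernet0/0.

GigabitEthernet0/0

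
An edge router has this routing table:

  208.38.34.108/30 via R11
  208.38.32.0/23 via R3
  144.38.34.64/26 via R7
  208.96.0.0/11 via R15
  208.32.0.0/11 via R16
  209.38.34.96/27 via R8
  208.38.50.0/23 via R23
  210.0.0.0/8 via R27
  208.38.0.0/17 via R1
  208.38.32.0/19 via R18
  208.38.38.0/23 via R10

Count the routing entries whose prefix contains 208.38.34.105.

Prefixes containing 208.38.34.105:
  208.32.0.0/11 (208.32.0.0 - 208.63.255.255)
  208.38.0.0/17 (208.38.0.0 - 208.38.127.255)
  208.38.32.0/19 (208.38.32.0 - 208.38.63.255)
Total matching entries: 3.

3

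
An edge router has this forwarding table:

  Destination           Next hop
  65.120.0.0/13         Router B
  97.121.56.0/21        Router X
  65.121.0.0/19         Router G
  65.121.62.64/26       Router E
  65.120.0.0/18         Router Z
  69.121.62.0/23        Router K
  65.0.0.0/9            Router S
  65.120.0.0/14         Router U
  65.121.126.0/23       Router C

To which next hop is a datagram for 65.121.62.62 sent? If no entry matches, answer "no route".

Routes whose prefix contains 65.121.62.62:
  65.0.0.0/9 (65.0.0.0 - 65.127.255.255) -> Router S
  65.120.0.0/13 (65.120.0.0 - 65.127.255.255) -> Router B
  65.120.0.0/14 (65.120.0.0 - 65.123.255.255) -> Router U
More-specific entries that do NOT match:
  65.121.62.64/26 (65.121.62.64 - 65.121.62.127) does not contain 65.121.62.62
  69.121.62.0/23 (69.121.62.0 - 69.121.63.255) does not contain 65.121.62.62
  65.121.126.0/23 (65.121.126.0 - 65.121.127.255) does not contain 65.121.62.62
  97.121.56.0/21 (97.121.56.0 - 97.121.63.255) does not contain 65.121.62.62
  65.121.0.0/19 (65.121.0.0 - 65.121.31.255) does not contain 65.121.62.62
  65.120.0.0/18 (65.120.0.0 - 65.120.63.255) does not contain 65.121.62.62
Longest matching prefix is /14 -> next hop Router U.

Router U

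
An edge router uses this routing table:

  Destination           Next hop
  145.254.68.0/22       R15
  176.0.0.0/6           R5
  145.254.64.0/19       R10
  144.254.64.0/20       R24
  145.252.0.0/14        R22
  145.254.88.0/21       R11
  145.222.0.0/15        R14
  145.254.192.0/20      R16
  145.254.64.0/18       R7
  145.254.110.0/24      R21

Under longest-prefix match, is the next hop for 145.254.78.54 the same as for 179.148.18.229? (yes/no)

145.254.78.54: longest match 145.254.64.0/19 -> R10
179.148.18.229: longest match 176.0.0.0/6 -> R5

no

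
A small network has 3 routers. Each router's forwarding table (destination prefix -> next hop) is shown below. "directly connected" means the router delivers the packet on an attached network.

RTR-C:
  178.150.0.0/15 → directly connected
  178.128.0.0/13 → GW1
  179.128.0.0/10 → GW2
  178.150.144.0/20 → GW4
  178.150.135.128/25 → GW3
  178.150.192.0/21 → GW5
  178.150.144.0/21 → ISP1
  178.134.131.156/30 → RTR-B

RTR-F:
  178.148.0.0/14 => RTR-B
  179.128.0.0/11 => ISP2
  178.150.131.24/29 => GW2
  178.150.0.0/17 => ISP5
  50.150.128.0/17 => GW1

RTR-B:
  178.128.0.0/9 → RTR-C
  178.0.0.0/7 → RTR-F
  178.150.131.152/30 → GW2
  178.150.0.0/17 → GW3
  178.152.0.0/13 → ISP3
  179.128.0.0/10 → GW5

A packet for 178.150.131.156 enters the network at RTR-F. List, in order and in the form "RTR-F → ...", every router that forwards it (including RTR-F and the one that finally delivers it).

RTR-F → RTR-B → RTR-C

At RTR-F: longest match for 178.150.131.156 is 178.148.0.0/14 -> RTR-B
At RTR-B: longest match for 178.150.131.156 is 178.128.0.0/9 -> RTR-C
At RTR-C: longest match for 178.150.131.156 is 178.150.0.0/15 -> directly connected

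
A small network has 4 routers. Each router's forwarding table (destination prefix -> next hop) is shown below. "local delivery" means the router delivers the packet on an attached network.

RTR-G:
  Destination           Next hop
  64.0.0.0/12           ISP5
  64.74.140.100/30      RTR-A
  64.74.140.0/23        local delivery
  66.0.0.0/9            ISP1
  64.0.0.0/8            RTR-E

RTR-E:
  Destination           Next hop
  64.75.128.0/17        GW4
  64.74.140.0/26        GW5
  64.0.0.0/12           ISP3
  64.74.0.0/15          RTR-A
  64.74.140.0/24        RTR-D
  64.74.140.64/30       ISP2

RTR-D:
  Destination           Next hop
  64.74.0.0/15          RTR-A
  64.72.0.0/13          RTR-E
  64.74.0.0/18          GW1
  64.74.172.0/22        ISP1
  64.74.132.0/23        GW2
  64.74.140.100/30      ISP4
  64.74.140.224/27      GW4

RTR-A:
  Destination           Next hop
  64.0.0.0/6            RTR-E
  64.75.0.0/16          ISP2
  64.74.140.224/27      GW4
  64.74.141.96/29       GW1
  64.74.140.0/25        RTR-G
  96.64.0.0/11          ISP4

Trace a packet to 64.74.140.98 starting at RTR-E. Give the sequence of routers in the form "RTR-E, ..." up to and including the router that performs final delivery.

At RTR-E: longest match for 64.74.140.98 is 64.74.140.0/24 -> RTR-D
At RTR-D: longest match for 64.74.140.98 is 64.74.0.0/15 -> RTR-A
At RTR-A: longest match for 64.74.140.98 is 64.74.140.0/25 -> RTR-G
At RTR-G: longest match for 64.74.140.98 is 64.74.140.0/23 -> local delivery

RTR-E, RTR-D, RTR-A, RTR-G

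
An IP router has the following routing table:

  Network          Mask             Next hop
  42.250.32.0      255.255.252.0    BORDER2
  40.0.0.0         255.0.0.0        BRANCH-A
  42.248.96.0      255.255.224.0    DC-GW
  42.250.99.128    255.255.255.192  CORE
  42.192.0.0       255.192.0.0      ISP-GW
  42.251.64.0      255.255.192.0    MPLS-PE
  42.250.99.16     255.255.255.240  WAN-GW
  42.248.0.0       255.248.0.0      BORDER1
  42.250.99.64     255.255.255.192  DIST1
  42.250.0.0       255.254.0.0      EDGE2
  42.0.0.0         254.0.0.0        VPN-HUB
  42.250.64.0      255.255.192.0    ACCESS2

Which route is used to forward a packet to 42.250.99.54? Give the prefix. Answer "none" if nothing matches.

42.250.64.0/18

Entries matching 42.250.99.54:
  42.0.0.0/7 (42.0.0.0 - 43.255.255.255)
  42.192.0.0/10 (42.192.0.0 - 42.255.255.255)
  42.248.0.0/13 (42.248.0.0 - 42.255.255.255)
  42.250.0.0/15 (42.250.0.0 - 42.251.255.255)
  42.250.64.0/18 (42.250.64.0 - 42.250.127.255)
Most specific is 42.250.64.0/18.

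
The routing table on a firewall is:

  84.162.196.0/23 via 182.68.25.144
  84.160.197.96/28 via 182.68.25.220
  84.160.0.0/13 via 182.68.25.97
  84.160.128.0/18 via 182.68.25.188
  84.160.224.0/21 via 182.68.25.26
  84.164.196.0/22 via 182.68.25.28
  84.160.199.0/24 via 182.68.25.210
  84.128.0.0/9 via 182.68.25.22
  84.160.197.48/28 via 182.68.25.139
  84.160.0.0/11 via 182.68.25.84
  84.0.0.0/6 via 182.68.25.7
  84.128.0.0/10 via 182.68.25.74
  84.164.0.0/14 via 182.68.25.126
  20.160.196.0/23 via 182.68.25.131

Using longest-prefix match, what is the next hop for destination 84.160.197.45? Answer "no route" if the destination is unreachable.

182.68.25.97

Routes whose prefix contains 84.160.197.45:
  84.0.0.0/6 (84.0.0.0 - 87.255.255.255) -> 182.68.25.7
  84.128.0.0/9 (84.128.0.0 - 84.255.255.255) -> 182.68.25.22
  84.128.0.0/10 (84.128.0.0 - 84.191.255.255) -> 182.68.25.74
  84.160.0.0/11 (84.160.0.0 - 84.191.255.255) -> 182.68.25.84
  84.160.0.0/13 (84.160.0.0 - 84.167.255.255) -> 182.68.25.97
More-specific entries that do NOT match:
  84.160.197.96/28 (84.160.197.96 - 84.160.197.111) does not contain 84.160.197.45
  84.160.197.48/28 (84.160.197.48 - 84.160.197.63) does not contain 84.160.197.45
  84.160.199.0/24 (84.160.199.0 - 84.160.199.255) does not contain 84.160.197.45
  84.162.196.0/23 (84.162.196.0 - 84.162.197.255) does not contain 84.160.197.45
  20.160.196.0/23 (20.160.196.0 - 20.160.197.255) does not contain 84.160.197.45
  84.164.196.0/22 (84.164.196.0 - 84.164.199.255) does not contain 84.160.197.45
  84.160.224.0/21 (84.160.224.0 - 84.160.231.255) does not contain 84.160.197.45
  84.160.128.0/18 (84.160.128.0 - 84.160.191.255) does not contain 84.160.197.45
  84.164.0.0/14 (84.164.0.0 - 84.167.255.255) does not contain 84.160.197.45
Longest matching prefix is /13 -> next hop 182.68.25.97.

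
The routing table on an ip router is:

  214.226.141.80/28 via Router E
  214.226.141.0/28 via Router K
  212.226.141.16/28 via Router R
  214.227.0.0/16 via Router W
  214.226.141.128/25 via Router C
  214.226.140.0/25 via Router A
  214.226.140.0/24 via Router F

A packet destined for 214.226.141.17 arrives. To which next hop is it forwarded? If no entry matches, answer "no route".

no route

No entry's prefix contains 214.226.141.17; there is no default route.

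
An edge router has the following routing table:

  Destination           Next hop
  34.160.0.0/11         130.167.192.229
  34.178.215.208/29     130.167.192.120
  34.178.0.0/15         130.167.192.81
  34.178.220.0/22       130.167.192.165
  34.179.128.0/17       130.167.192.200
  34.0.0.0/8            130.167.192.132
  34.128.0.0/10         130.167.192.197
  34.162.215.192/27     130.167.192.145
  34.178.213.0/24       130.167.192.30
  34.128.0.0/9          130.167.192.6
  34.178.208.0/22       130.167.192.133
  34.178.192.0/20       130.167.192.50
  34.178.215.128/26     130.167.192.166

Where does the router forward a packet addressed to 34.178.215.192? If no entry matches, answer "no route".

Routes whose prefix contains 34.178.215.192:
  34.0.0.0/8 (34.0.0.0 - 34.255.255.255) -> 130.167.192.132
  34.128.0.0/9 (34.128.0.0 - 34.255.255.255) -> 130.167.192.6
  34.128.0.0/10 (34.128.0.0 - 34.191.255.255) -> 130.167.192.197
  34.160.0.0/11 (34.160.0.0 - 34.191.255.255) -> 130.167.192.229
  34.178.0.0/15 (34.178.0.0 - 34.179.255.255) -> 130.167.192.81
More-specific entries that do NOT match:
  34.178.215.208/29 (34.178.215.208 - 34.178.215.215) does not contain 34.178.215.192
  34.162.215.192/27 (34.162.215.192 - 34.162.215.223) does not contain 34.178.215.192
  34.178.215.128/26 (34.178.215.128 - 34.178.215.191) does not contain 34.178.215.192
  34.178.213.0/24 (34.178.213.0 - 34.178.213.255) does not contain 34.178.215.192
  34.178.220.0/22 (34.178.220.0 - 34.178.223.255) does not contain 34.178.215.192
  34.178.208.0/22 (34.178.208.0 - 34.178.211.255) does not contain 34.178.215.192
  34.178.192.0/20 (34.178.192.0 - 34.178.207.255) does not contain 34.178.215.192
  34.179.128.0/17 (34.179.128.0 - 34.179.255.255) does not contain 34.178.215.192
Longest matching prefix is /15 -> next hop 130.167.192.81.

130.167.192.81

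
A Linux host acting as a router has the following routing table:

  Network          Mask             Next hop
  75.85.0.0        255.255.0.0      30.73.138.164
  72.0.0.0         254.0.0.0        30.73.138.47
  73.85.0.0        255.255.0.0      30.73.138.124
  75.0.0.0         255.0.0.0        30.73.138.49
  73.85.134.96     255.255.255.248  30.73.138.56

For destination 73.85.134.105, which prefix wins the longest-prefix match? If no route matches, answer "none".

Entries matching 73.85.134.105:
  72.0.0.0/7 (72.0.0.0 - 73.255.255.255)
  73.85.0.0/16 (73.85.0.0 - 73.85.255.255)
Most specific is 73.85.0.0/16.

73.85.0.0/16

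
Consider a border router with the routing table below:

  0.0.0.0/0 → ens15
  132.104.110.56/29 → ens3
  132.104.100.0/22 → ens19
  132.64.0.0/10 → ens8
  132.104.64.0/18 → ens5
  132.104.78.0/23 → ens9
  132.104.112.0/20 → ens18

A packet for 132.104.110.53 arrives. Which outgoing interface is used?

Routes whose prefix contains 132.104.110.53:
  0.0.0.0/0 (default, matches everything) -> ens15
  132.64.0.0/10 (132.64.0.0 - 132.127.255.255) -> ens8
  132.104.64.0/18 (132.104.64.0 - 132.104.127.255) -> ens5
More-specific entries that do NOT match:
  132.104.110.56/29 (132.104.110.56 - 132.104.110.63) does not contain 132.104.110.53
  132.104.78.0/23 (132.104.78.0 - 132.104.79.255) does not contain 132.104.110.53
  132.104.100.0/22 (132.104.100.0 - 132.104.103.255) does not contain 132.104.110.53
  132.104.112.0/20 (132.104.112.0 - 132.104.127.255) does not contain 132.104.110.53
Longest matching prefix is /18 -> interface ens5.

ens5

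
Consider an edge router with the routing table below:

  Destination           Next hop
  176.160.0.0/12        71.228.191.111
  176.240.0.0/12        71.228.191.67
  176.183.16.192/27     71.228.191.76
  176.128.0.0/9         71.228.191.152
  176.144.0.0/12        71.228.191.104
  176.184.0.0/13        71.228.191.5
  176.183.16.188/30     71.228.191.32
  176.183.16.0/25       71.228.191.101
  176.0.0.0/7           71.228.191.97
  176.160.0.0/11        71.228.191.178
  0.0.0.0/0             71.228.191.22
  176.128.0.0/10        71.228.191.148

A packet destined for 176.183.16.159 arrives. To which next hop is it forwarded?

Routes whose prefix contains 176.183.16.159:
  0.0.0.0/0 (default, matches everything) -> 71.228.191.22
  176.0.0.0/7 (176.0.0.0 - 177.255.255.255) -> 71.228.191.97
  176.128.0.0/9 (176.128.0.0 - 176.255.255.255) -> 71.228.191.152
  176.128.0.0/10 (176.128.0.0 - 176.191.255.255) -> 71.228.191.148
  176.160.0.0/11 (176.160.0.0 - 176.191.255.255) -> 71.228.191.178
More-specific entries that do NOT match:
  176.183.16.188/30 (176.183.16.188 - 176.183.16.191) does not contain 176.183.16.159
  176.183.16.192/27 (176.183.16.192 - 176.183.16.223) does not contain 176.183.16.159
  176.183.16.0/25 (176.183.16.0 - 176.183.16.127) does not contain 176.183.16.159
  176.184.0.0/13 (176.184.0.0 - 176.191.255.255) does not contain 176.183.16.159
  176.160.0.0/12 (176.160.0.0 - 176.175.255.255) does not contain 176.183.16.159
  176.240.0.0/12 (176.240.0.0 - 176.255.255.255) does not contain 176.183.16.159
  176.144.0.0/12 (176.144.0.0 - 176.159.255.255) does not contain 176.183.16.159
Longest matching prefix is /11 -> next hop 71.228.191.178.

71.228.191.178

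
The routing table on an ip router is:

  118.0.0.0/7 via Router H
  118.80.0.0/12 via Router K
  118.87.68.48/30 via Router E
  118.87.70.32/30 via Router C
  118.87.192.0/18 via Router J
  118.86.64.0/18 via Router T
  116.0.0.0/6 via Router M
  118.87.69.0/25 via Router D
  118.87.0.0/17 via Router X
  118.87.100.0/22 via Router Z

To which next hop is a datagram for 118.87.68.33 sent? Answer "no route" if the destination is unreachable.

Routes whose prefix contains 118.87.68.33:
  116.0.0.0/6 (116.0.0.0 - 119.255.255.255) -> Router M
  118.0.0.0/7 (118.0.0.0 - 119.255.255.255) -> Router H
  118.80.0.0/12 (118.80.0.0 - 118.95.255.255) -> Router K
  118.87.0.0/17 (118.87.0.0 - 118.87.127.255) -> Router X
More-specific entries that do NOT match:
  118.87.68.48/30 (118.87.68.48 - 118.87.68.51) does not contain 118.87.68.33
  118.87.70.32/30 (118.87.70.32 - 118.87.70.35) does not contain 118.87.68.33
  118.87.69.0/25 (118.87.69.0 - 118.87.69.127) does not contain 118.87.68.33
  118.87.100.0/22 (118.87.100.0 - 118.87.103.255) does not contain 118.87.68.33
  118.87.192.0/18 (118.87.192.0 - 118.87.255.255) does not contain 118.87.68.33
  118.86.64.0/18 (118.86.64.0 - 118.86.127.255) does not contain 118.87.68.33
Longest matching prefix is /17 -> next hop Router X.

Router X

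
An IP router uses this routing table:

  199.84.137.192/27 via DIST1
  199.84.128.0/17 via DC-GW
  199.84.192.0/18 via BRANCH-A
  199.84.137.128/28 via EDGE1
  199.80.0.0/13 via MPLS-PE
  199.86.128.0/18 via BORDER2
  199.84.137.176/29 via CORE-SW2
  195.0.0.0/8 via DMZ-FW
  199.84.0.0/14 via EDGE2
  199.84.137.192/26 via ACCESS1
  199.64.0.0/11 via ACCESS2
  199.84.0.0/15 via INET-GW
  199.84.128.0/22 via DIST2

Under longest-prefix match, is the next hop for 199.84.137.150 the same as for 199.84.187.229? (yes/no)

yes

199.84.137.150: longest match 199.84.128.0/17 -> DC-GW
199.84.187.229: longest match 199.84.128.0/17 -> DC-GW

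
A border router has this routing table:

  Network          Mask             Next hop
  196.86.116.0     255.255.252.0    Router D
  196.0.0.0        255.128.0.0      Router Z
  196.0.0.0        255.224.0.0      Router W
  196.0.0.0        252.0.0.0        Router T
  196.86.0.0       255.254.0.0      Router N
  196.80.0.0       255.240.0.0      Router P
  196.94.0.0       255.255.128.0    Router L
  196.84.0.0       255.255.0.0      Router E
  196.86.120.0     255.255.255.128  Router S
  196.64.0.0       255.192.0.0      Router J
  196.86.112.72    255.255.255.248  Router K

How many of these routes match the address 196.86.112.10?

5

Prefixes containing 196.86.112.10:
  196.0.0.0/6 (196.0.0.0 - 199.255.255.255)
  196.0.0.0/9 (196.0.0.0 - 196.127.255.255)
  196.64.0.0/10 (196.64.0.0 - 196.127.255.255)
  196.80.0.0/12 (196.80.0.0 - 196.95.255.255)
  196.86.0.0/15 (196.86.0.0 - 196.87.255.255)
Total matching entries: 5.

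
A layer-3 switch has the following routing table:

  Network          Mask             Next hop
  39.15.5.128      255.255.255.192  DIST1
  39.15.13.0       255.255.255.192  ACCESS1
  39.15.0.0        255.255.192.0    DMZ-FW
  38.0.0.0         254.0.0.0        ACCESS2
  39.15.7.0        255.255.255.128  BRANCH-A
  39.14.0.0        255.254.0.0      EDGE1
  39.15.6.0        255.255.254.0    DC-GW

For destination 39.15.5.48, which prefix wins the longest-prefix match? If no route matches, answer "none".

39.15.0.0/18

Entries matching 39.15.5.48:
  38.0.0.0/7 (38.0.0.0 - 39.255.255.255)
  39.14.0.0/15 (39.14.0.0 - 39.15.255.255)
  39.15.0.0/18 (39.15.0.0 - 39.15.63.255)
Most specific is 39.15.0.0/18.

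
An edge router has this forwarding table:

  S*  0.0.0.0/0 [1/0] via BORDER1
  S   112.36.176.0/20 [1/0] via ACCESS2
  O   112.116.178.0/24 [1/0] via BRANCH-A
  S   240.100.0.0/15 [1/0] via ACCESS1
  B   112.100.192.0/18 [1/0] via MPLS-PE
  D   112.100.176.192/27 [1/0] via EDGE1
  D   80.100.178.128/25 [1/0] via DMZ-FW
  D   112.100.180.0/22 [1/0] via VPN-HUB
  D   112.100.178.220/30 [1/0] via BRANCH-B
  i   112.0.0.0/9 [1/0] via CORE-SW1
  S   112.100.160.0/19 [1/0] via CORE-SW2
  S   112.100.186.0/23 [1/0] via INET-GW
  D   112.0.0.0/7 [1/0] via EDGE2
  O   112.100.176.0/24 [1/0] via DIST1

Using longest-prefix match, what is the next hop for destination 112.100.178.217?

Routes whose prefix contains 112.100.178.217:
  0.0.0.0/0 (default, matches everything) -> BORDER1
  112.0.0.0/7 (112.0.0.0 - 113.255.255.255) -> EDGE2
  112.0.0.0/9 (112.0.0.0 - 112.127.255.255) -> CORE-SW1
  112.100.160.0/19 (112.100.160.0 - 112.100.191.255) -> CORE-SW2
More-specific entries that do NOT match:
  112.100.178.220/30 (112.100.178.220 - 112.100.178.223) does not contain 112.100.178.217
  112.100.176.192/27 (112.100.176.192 - 112.100.176.223) does not contain 112.100.178.217
  80.100.178.128/25 (80.100.178.128 - 80.100.178.255) does not contain 112.100.178.217
  112.116.178.0/24 (112.116.178.0 - 112.116.178.255) does not contain 112.100.178.217
  112.100.176.0/24 (112.100.176.0 - 112.100.176.255) does not contain 112.100.178.217
  112.100.186.0/23 (112.100.186.0 - 112.100.187.255) does not contain 112.100.178.217
  112.100.180.0/22 (112.100.180.0 - 112.100.183.255) does not contain 112.100.178.217
  112.36.176.0/20 (112.36.176.0 - 112.36.191.255) does not contain 112.100.178.217
Longest matching prefix is /19 -> next hop CORE-SW2.

CORE-SW2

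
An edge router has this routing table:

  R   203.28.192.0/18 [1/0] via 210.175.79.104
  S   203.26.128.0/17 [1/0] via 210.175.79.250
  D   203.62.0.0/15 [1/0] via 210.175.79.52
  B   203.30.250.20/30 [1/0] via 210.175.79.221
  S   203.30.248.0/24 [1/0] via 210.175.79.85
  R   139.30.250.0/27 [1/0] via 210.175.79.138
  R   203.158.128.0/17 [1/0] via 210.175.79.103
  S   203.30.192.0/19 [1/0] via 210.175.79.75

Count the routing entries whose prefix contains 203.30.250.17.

No listed prefix contains 203.30.250.17.
Total matching entries: 0.

0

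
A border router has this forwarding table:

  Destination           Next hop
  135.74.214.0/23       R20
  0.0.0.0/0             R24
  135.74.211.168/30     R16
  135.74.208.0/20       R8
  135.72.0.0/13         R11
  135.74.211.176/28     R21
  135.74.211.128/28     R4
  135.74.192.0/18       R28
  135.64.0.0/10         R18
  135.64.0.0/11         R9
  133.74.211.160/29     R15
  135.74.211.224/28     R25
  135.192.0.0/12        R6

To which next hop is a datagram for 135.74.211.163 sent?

R8

Routes whose prefix contains 135.74.211.163:
  0.0.0.0/0 (default, matches everything) -> R24
  135.64.0.0/10 (135.64.0.0 - 135.127.255.255) -> R18
  135.64.0.0/11 (135.64.0.0 - 135.95.255.255) -> R9
  135.72.0.0/13 (135.72.0.0 - 135.79.255.255) -> R11
  135.74.192.0/18 (135.74.192.0 - 135.74.255.255) -> R28
  135.74.208.0/20 (135.74.208.0 - 135.74.223.255) -> R8
More-specific entries that do NOT match:
  135.74.211.168/30 (135.74.211.168 - 135.74.211.171) does not contain 135.74.211.163
  133.74.211.160/29 (133.74.211.160 - 133.74.211.167) does not contain 135.74.211.163
  135.74.211.176/28 (135.74.211.176 - 135.74.211.191) does not contain 135.74.211.163
  135.74.211.128/28 (135.74.211.128 - 135.74.211.143) does not contain 135.74.211.163
  135.74.211.224/28 (135.74.211.224 - 135.74.211.239) does not contain 135.74.211.163
  135.74.214.0/23 (135.74.214.0 - 135.74.215.255) does not contain 135.74.211.163
Longest matching prefix is /20 -> next hop R8.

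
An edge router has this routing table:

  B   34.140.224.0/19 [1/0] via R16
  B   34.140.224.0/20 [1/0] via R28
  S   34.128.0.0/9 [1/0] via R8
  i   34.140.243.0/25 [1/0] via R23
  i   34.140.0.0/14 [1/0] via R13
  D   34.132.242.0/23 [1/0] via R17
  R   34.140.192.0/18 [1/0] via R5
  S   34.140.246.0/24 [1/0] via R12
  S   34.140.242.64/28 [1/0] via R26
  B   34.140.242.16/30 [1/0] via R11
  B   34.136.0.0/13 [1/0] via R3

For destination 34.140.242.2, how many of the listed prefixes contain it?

Prefixes containing 34.140.242.2:
  34.128.0.0/9 (34.128.0.0 - 34.255.255.255)
  34.136.0.0/13 (34.136.0.0 - 34.143.255.255)
  34.140.0.0/14 (34.140.0.0 - 34.143.255.255)
  34.140.192.0/18 (34.140.192.0 - 34.140.255.255)
  34.140.224.0/19 (34.140.224.0 - 34.140.255.255)
Total matching entries: 5.

5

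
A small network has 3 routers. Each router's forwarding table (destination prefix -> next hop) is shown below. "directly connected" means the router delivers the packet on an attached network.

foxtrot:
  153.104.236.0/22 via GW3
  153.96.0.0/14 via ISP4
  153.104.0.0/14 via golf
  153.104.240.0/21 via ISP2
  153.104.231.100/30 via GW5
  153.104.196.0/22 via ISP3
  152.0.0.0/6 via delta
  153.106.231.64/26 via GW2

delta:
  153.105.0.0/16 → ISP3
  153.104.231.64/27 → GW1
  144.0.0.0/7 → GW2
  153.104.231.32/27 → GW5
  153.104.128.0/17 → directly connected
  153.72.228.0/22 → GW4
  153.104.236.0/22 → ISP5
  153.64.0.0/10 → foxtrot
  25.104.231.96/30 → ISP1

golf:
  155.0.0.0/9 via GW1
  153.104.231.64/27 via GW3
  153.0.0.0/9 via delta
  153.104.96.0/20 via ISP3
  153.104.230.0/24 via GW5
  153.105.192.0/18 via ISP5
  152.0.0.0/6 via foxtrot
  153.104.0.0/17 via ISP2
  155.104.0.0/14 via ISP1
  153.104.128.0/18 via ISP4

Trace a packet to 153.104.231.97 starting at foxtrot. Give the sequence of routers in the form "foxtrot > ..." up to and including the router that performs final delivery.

At foxtrot: longest match for 153.104.231.97 is 153.104.0.0/14 -> golf
At golf: longest match for 153.104.231.97 is 153.0.0.0/9 -> delta
At delta: longest match for 153.104.231.97 is 153.104.128.0/17 -> directly connected

foxtrot > golf > delta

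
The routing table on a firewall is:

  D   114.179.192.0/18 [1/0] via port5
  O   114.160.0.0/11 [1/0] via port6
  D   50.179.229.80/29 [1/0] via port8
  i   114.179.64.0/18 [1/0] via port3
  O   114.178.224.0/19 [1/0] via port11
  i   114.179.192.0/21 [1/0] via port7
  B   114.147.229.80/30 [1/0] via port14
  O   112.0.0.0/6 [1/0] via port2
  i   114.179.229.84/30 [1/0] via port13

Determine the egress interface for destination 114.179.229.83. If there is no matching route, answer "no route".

port5

Routes whose prefix contains 114.179.229.83:
  112.0.0.0/6 (112.0.0.0 - 115.255.255.255) -> port2
  114.160.0.0/11 (114.160.0.0 - 114.191.255.255) -> port6
  114.179.192.0/18 (114.179.192.0 - 114.179.255.255) -> port5
More-specific entries that do NOT match:
  114.147.229.80/30 (114.147.229.80 - 114.147.229.83) does not contain 114.179.229.83
  114.179.229.84/30 (114.179.229.84 - 114.179.229.87) does not contain 114.179.229.83
  50.179.229.80/29 (50.179.229.80 - 50.179.229.87) does not contain 114.179.229.83
  114.179.192.0/21 (114.179.192.0 - 114.179.199.255) does not contain 114.179.229.83
  114.178.224.0/19 (114.178.224.0 - 114.178.255.255) does not contain 114.179.229.83
Longest matching prefix is /18 -> interface port5.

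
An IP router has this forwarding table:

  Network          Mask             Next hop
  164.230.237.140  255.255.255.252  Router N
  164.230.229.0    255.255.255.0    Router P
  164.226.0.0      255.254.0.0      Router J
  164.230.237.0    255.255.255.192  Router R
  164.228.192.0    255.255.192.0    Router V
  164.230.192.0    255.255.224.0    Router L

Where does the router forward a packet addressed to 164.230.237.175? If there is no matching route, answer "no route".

No entry's prefix contains 164.230.237.175; there is no default route.

no route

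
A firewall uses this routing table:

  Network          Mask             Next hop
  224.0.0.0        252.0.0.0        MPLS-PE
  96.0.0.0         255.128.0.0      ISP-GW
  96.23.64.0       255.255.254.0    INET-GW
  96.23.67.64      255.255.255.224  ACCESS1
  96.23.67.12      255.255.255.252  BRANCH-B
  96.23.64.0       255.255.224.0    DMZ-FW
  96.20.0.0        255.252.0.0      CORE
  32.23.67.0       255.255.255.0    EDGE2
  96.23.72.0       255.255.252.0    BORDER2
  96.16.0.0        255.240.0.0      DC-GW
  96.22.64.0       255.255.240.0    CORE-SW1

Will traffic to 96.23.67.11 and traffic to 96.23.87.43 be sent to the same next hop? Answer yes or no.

yes

96.23.67.11: longest match 96.23.64.0/19 -> DMZ-FW
96.23.87.43: longest match 96.23.64.0/19 -> DMZ-FW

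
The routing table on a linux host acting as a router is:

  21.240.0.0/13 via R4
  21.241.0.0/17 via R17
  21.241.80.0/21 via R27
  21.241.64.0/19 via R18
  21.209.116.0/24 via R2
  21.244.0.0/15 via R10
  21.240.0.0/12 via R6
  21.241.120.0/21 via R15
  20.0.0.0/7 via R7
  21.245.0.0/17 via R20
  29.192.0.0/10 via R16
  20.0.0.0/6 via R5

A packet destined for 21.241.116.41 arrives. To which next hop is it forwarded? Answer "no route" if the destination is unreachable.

R17

Routes whose prefix contains 21.241.116.41:
  20.0.0.0/6 (20.0.0.0 - 23.255.255.255) -> R5
  20.0.0.0/7 (20.0.0.0 - 21.255.255.255) -> R7
  21.240.0.0/12 (21.240.0.0 - 21.255.255.255) -> R6
  21.240.0.0/13 (21.240.0.0 - 21.247.255.255) -> R4
  21.241.0.0/17 (21.241.0.0 - 21.241.127.255) -> R17
More-specific entries that do NOT match:
  21.209.116.0/24 (21.209.116.0 - 21.209.116.255) does not contain 21.241.116.41
  21.241.80.0/21 (21.241.80.0 - 21.241.87.255) does not contain 21.241.116.41
  21.241.120.0/21 (21.241.120.0 - 21.241.127.255) does not contain 21.241.116.41
  21.241.64.0/19 (21.241.64.0 - 21.241.95.255) does not contain 21.241.116.41
Longest matching prefix is /17 -> next hop R17.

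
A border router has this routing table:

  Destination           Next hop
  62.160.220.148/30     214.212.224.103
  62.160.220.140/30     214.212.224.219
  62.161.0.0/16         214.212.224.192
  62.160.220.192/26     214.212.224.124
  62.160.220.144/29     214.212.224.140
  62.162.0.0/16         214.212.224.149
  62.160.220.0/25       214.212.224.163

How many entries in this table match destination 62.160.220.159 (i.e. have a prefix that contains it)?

0

No listed prefix contains 62.160.220.159.
Total matching entries: 0.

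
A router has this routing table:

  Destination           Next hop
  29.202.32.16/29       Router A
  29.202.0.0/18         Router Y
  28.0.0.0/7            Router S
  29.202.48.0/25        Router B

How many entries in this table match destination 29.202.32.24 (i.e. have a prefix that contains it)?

Prefixes containing 29.202.32.24:
  28.0.0.0/7 (28.0.0.0 - 29.255.255.255)
  29.202.0.0/18 (29.202.0.0 - 29.202.63.255)
Total matching entries: 2.

2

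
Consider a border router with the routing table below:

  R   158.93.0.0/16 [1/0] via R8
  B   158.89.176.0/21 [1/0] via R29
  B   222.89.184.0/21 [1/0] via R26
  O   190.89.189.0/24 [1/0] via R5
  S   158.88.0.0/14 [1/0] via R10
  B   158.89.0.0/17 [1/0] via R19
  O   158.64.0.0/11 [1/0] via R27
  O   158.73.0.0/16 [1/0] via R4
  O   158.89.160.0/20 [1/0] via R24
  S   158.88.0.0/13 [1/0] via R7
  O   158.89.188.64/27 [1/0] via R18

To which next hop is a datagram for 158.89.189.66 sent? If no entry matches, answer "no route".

Routes whose prefix contains 158.89.189.66:
  158.64.0.0/11 (158.64.0.0 - 158.95.255.255) -> R27
  158.88.0.0/13 (158.88.0.0 - 158.95.255.255) -> R7
  158.88.0.0/14 (158.88.0.0 - 158.91.255.255) -> R10
More-specific entries that do NOT match:
  158.89.188.64/27 (158.89.188.64 - 158.89.188.95) does not contain 158.89.189.66
  190.89.189.0/24 (190.89.189.0 - 190.89.189.255) does not contain 158.89.189.66
  158.89.176.0/21 (158.89.176.0 - 158.89.183.255) does not contain 158.89.189.66
  222.89.184.0/21 (222.89.184.0 - 222.89.191.255) does not contain 158.89.189.66
  158.89.160.0/20 (158.89.160.0 - 158.89.175.255) does not contain 158.89.189.66
  158.89.0.0/17 (158.89.0.0 - 158.89.127.255) does not contain 158.89.189.66
  158.93.0.0/16 (158.93.0.0 - 158.93.255.255) does not contain 158.89.189.66
  158.73.0.0/16 (158.73.0.0 - 158.73.255.255) does not contain 158.89.189.66
Longest matching prefix is /14 -> next hop R10.

R10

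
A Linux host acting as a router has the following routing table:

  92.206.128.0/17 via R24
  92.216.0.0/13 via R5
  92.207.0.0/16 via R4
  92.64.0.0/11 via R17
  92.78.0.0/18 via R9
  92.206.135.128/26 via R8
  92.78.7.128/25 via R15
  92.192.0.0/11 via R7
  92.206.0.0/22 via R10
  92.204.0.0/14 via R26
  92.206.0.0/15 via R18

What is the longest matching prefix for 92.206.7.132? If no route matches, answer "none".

Entries matching 92.206.7.132:
  92.192.0.0/11 (92.192.0.0 - 92.223.255.255)
  92.204.0.0/14 (92.204.0.0 - 92.207.255.255)
  92.206.0.0/15 (92.206.0.0 - 92.207.255.255)
Most specific is 92.206.0.0/15.

92.206.0.0/15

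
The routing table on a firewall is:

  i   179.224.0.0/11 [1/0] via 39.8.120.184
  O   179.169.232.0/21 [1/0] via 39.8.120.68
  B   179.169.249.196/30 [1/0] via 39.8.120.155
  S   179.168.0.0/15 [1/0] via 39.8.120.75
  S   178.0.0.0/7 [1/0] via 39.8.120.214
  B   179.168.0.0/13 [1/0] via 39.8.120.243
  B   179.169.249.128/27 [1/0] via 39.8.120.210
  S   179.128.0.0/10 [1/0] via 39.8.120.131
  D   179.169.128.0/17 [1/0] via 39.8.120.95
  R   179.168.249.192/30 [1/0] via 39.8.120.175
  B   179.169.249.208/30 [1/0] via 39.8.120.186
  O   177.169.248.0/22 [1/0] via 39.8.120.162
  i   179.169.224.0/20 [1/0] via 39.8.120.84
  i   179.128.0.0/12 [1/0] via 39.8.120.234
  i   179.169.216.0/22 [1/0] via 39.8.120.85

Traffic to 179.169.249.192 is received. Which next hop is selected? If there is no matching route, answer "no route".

39.8.120.95

Routes whose prefix contains 179.169.249.192:
  178.0.0.0/7 (178.0.0.0 - 179.255.255.255) -> 39.8.120.214
  179.128.0.0/10 (179.128.0.0 - 179.191.255.255) -> 39.8.120.131
  179.168.0.0/13 (179.168.0.0 - 179.175.255.255) -> 39.8.120.243
  179.168.0.0/15 (179.168.0.0 - 179.169.255.255) -> 39.8.120.75
  179.169.128.0/17 (179.169.128.0 - 179.169.255.255) -> 39.8.120.95
More-specific entries that do NOT match:
  179.169.249.196/30 (179.169.249.196 - 179.169.249.199) does not contain 179.169.249.192
  179.168.249.192/30 (179.168.249.192 - 179.168.249.195) does not contain 179.169.249.192
  179.169.249.208/30 (179.169.249.208 - 179.169.249.211) does not contain 179.169.249.192
  179.169.249.128/27 (179.169.249.128 - 179.169.249.159) does not contain 179.169.249.192
  177.169.248.0/22 (177.169.248.0 - 177.169.251.255) does not contain 179.169.249.192
  179.169.216.0/22 (179.169.216.0 - 179.169.219.255) does not contain 179.169.249.192
  179.169.232.0/21 (179.169.232.0 - 179.169.239.255) does not contain 179.169.249.192
  179.169.224.0/20 (179.169.224.0 - 179.169.239.255) does not contain 179.169.249.192
Longest matching prefix is /17 -> next hop 39.8.120.95.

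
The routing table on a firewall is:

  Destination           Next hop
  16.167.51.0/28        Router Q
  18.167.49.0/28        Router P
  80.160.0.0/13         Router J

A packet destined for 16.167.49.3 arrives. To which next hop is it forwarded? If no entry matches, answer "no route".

No entry's prefix contains 16.167.49.3; there is no default route.

no route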